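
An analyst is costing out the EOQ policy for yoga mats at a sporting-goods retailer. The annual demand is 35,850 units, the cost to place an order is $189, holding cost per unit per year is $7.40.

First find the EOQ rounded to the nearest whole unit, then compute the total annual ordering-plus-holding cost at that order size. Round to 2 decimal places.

Optimal lot size Q* = (2 × 35,850 × $189 / $7.4)^½ ≈ 1,353.24 → Q = 1,353 units
Orders/yr = 35,850/1,353 = 26.497; ordering cost = 26.497 × $189 = $5,007.87
Average inventory = 1,353/2 = 676.5; holding cost = 676.5 × $7.4 = $5,006.10
Total = $5,007.87 + $5,006.10 = $10,013.97

$10,013.97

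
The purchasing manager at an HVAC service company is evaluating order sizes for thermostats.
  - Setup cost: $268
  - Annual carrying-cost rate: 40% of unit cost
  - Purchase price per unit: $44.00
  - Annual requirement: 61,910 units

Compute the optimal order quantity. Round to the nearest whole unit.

1,373 units

Holding cost per unit per year: H = 40% × $44 = $17.6000
EOQ = √(2DS/H) = √(2 × 61,910 × 268 / 17.6)
    = √(1,885,440.91) ≈ 1,373.11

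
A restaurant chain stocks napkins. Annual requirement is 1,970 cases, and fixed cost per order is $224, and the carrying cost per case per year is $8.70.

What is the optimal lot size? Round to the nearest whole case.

319 cases

EOQ = √(2DS/H) = √(2 × 1,970 × 224 / 8.7)
    = √(101,443.68) ≈ 318.50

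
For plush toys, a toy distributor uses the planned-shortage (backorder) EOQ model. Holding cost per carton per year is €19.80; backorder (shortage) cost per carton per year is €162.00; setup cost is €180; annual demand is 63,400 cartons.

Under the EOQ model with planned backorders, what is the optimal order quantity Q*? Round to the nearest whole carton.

Q* = √(2DS/H) · √((H + b)/b)
   = √(2 × 63,400 × 180 / 19.8) · √((19.8 + 162) / 162)
   = 1,073.651 × 1.0593 ≈ 1,137.37

1,137 cartons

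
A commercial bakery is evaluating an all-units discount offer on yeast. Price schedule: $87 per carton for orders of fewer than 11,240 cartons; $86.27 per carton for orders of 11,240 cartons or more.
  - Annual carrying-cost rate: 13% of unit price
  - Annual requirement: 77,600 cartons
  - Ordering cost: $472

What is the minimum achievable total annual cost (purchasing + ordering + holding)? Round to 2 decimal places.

H₁ = 13%×$87 = $11.3100;  H₂ = 13%×$86.27 = $11.2151
EOQ₁ = √(2×77,600×472/11.3100) = 2,544.99  (< 11,240, feasible at tier 1)
EOQ₂ = √(2×77,600×472/11.2151) = 2,555.73  (< 11,240 → use Q = 11,240 at tier-2 price)
TC(tier 1 (EOQ₁), Q≈2,545.0) = $6,779,983.80
TC(tier 2, Q≈11,240.0) = $6,760,839.51
Minimum at tier 2: $6,760,839.51

$6,760,839.51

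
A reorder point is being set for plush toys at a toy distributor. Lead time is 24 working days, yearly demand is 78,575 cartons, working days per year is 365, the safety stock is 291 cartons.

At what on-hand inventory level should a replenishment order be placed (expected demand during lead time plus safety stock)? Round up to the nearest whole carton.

5,458 cartons

Daily demand d = 78,575 / 365 = 215.274 cartons/day
Demand during lead time = 215.274 × 24 = 5,166.58
Reorder point = 5,166.58 + 291 = 5,457.58 → round up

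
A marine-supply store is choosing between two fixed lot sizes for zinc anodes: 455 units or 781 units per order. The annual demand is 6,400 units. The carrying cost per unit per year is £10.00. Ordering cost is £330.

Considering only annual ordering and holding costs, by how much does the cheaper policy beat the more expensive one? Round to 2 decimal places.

£307.53

For each Q, cost = (D/Q)·S + (Q/2)·H.
TC(455) = (6,400/455)×330 + (455/2)×10 = £6,916.76
TC(781) = (6,400/781)×330 + (781/2)×10 = £6,609.23
Cheaper: Q = 781.  Difference = £307.53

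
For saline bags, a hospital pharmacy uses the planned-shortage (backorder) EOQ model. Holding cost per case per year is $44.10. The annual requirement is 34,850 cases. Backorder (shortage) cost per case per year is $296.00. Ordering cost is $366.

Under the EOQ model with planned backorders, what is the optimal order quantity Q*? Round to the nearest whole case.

815 cases

Q* = √(2DS/H) · √((H + b)/b)
   = √(2 × 34,850 × 366 / 44.1) · √((44.1 + 296) / 296)
   = 760.567 × 1.0719 ≈ 815.26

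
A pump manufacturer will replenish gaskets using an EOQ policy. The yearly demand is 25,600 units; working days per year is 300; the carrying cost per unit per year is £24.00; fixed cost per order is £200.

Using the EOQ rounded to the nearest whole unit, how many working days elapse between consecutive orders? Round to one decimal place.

7.7 days

EOQ = √(2DS/H) = √(2 × 25,600 × 200 / 24)
    = √(426,666.67) ≈ 653.20 → Q = 653 units
Cycle time = (working days × Q)/D = (300 × 653) / 25,600 = 7.652 days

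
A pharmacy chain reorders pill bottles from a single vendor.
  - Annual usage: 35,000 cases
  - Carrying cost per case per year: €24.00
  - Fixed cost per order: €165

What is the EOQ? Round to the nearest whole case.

EOQ = √(2DS/H) = √(2 × 35,000 × 165 / 24)
    = √(481,250.00) ≈ 693.72

694 cases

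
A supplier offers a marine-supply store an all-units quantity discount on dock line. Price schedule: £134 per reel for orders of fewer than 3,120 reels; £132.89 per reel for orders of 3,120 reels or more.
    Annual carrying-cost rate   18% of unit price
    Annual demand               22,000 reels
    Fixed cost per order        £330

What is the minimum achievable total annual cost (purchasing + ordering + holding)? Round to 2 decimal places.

H₁ = 18%×£134 = £24.1200;  H₂ = 18%×£132.89 = £23.9202
EOQ₁ = √(2×22,000×330/24.1200) = 775.88  (< 3,120, feasible at tier 1)
EOQ₂ = √(2×22,000×330/23.9202) = 779.11  (< 3,120 → use Q = 3,120 at tier-2 price)
TC(tier 1 (EOQ₁), Q≈775.9) = £2,966,714.23
TC(tier 2, Q≈3,120.0) = £2,963,222.44
Minimum at tier 2: £2,963,222.44

£2,963,222.44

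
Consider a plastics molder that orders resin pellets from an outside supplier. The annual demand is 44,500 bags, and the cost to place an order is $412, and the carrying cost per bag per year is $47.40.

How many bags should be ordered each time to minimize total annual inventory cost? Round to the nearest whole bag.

Optimal lot size Q* = (2 × 44,500 × $412 / $47.4)^½ ≈ 879.54

880 bags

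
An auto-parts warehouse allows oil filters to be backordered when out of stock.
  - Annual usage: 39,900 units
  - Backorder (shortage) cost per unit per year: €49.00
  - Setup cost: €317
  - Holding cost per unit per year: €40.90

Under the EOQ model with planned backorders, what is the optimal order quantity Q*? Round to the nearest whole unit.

Basic EOQ = √(2·39,900·317/40.9) = 786.447
Backorder adjustment √((H+b)/b) = √((40.9+49)/49) = 1.3545
Q* = 786.447 × 1.3545 ≈ 1,065.25

1,065 units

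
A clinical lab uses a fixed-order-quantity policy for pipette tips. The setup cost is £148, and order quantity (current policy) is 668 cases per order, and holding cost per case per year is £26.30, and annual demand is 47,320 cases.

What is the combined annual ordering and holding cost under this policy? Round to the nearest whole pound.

Annual ordering cost = (D/Q)·S = (47,320/668) × 148 = £10,484.07
Annual holding cost  = (Q/2)·H = (668/2) × 26.3 = £8,784.20
Total = £10,484.07 + £8,784.20 = £19,268.27

£19,268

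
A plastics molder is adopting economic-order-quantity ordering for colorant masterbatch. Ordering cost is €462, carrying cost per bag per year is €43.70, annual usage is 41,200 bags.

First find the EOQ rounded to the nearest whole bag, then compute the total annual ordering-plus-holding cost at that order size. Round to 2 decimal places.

EOQ = √(2DS/H) = √(2 × 41,200 × 462 / 43.7)
    = √(871,139.59) ≈ 933.35 → Q = 933 bags
Orders/yr = 41,200/933 = 44.159; ordering cost = 44.159 × €462 = €20,401.29
Average inventory = 933/2 = 466.5; holding cost = 466.5 × €43.7 = €20,386.05
Total = €20,401.29 + €20,386.05 = €40,787.34

€40,787.34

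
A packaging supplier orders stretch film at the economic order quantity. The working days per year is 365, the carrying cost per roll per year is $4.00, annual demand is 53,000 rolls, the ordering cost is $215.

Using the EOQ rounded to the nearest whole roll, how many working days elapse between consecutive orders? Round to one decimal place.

2DS/H = 2·53,000·215/4 = 5,697,500.00
EOQ = √5,697,500.00 ≈ 2,386.94 → Q = 2,387 rolls
Days between orders = 365 / (D/Q) = 365 / 22.204 ≈ 16.439

16.4 days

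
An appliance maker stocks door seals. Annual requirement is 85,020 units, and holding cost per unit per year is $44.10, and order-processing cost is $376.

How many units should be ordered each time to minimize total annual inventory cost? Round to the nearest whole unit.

Optimal lot size Q* = (2 × 85,020 × $376 / $44.1)^½ ≈ 1,204.07

1,204 units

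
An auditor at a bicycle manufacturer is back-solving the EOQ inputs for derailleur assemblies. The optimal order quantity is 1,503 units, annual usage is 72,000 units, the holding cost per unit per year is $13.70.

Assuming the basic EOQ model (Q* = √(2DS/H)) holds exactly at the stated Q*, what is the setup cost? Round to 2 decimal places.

From Q* = √(2DS/H) ⇒ Q*² = 2DS/H.
S = Q²H / (2D) = 1,503² × 13.7 / (2 × 72,000) = 214.9196

$214.92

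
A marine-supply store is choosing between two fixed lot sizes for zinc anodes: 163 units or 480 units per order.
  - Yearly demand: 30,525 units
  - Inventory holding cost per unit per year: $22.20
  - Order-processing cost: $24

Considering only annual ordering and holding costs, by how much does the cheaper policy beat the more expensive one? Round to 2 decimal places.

For each Q, cost = (D/Q)·S + (Q/2)·H.
TC(163) = (30,525/163)×24 + (163/2)×22.2 = $6,303.78
TC(480) = (30,525/480)×24 + (480/2)×22.2 = $6,854.25
Cheaper: Q = 163.  Difference = $550.47

$550.47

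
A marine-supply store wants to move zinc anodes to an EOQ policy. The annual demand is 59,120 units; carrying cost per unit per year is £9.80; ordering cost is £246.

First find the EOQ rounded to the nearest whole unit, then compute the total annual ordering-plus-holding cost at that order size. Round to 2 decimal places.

£16,883.51

Optimal lot size Q* = (2 × 59,120 × £246 / £9.8)^½ ≈ 1,722.81 → Q = 1,723 units
Annual ordering cost = (D/Q)·S = (59,120/1,723) × 246 = £8,440.81
Annual holding cost  = (Q/2)·H = (1,723/2) × 9.8 = £8,442.70
Total = £8,440.81 + £8,442.70 = £16,883.51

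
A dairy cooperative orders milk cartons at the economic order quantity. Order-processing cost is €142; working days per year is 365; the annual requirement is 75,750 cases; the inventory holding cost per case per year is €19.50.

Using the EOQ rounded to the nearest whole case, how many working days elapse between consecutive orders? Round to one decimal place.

5.1 days

Q* = √(2·D·S / H) = √(2·75,750·142 / 19.5) = √1,103,230.8 ≈ 1,050.35 → Q = 1,050 cases
Days between orders = 365 / (D/Q) = 365 / 72.143 ≈ 5.059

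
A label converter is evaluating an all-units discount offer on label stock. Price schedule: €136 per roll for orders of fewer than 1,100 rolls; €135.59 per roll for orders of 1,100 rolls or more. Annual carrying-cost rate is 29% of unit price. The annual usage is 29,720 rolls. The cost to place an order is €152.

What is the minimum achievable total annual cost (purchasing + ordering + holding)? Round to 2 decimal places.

H₁ = 29%×€136 = €39.4400;  H₂ = 29%×€135.59 = €39.3211
EOQ₁ = √(2×29,720×152/39.4400) = 478.62  (< 1,100, feasible at tier 1)
EOQ₂ = √(2×29,720×152/39.3211) = 479.35  (< 1,100 → use Q = 1,100 at tier-2 price)
TC(tier 1 (EOQ₁), Q≈478.6) = €4,060,796.86
TC(tier 2, Q≈1,100.0) = €4,055,468.17
Minimum at tier 2: €4,055,468.17

€4,055,468.17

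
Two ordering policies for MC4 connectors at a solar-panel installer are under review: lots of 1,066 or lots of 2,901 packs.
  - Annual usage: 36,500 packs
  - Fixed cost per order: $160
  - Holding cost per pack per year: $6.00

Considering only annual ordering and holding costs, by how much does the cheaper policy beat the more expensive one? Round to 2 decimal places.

Annual cost at Q: ordering D·S/Q plus holding Q·H/2.
TC(1,066) = (36,500/1,066)×160 + (1,066/2)×6 = $8,676.42
TC(2,901) = (36,500/2,901)×160 + (2,901/2)×6 = $10,716.10
|ΔTC| = |$8,676.42 − $10,716.10| = $2,039.67

$2,039.67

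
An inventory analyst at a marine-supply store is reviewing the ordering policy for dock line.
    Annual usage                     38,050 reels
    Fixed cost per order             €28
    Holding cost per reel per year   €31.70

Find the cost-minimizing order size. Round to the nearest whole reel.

EOQ = √(2DS/H) = √(2 × 38,050 × 28 / 31.7)
    = √(67,217.67) ≈ 259.26

259 reels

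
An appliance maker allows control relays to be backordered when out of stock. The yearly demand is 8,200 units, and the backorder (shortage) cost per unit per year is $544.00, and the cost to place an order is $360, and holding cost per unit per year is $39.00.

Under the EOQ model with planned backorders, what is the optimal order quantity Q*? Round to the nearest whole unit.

403 units

Q* = √(2DS/H) · √((H + b)/b)
   = √(2 × 8,200 × 360 / 39) · √((39 + 544) / 544)
   = 389.082 × 1.0352 ≈ 402.79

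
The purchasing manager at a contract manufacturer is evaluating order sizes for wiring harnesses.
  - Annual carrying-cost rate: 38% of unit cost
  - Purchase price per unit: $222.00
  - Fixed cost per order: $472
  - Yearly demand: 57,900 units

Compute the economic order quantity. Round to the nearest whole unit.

Holding cost per unit per year: H = 38% × $222 = $84.3600
Q* = √(2·D·S / H) = √(2·57,900·472 / 84.36) = √647,909.0 ≈ 804.93

805 units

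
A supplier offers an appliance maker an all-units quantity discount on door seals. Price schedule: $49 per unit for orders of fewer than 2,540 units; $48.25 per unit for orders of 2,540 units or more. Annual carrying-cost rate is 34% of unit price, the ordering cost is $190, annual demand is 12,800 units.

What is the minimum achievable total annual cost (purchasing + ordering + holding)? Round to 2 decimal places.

H₁ = 34%×$49 = $16.6600;  H₂ = 34%×$48.25 = $16.4050
EOQ₁ = √(2×12,800×190/16.6600) = 540.33  (< 2,540, feasible at tier 1)
EOQ₂ = √(2×12,800×190/16.4050) = 544.51  (< 2,540 → use Q = 2,540 at tier-2 price)
TC(tier 1 (EOQ₁), Q≈540.3) = $636,201.90
TC(tier 2, Q≈2,540.0) = $639,391.83
Minimum at tier 1 (EOQ₁): $636,201.90

$636,201.90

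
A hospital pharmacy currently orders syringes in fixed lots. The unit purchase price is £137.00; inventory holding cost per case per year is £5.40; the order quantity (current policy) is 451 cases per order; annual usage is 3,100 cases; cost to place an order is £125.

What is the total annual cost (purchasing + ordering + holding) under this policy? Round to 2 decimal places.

Ordering: D/Q × S = 3,100/451 × £125 = £859.20
Holding:  Q/2 × H = 451/2 × £5.4 = £1,217.70
Purchase cost = D·C = 3,100 × 137 = £424,700.00
Total = £859.20 + £1,217.70 + £424,700.00 = £426,776.90

£426,776.90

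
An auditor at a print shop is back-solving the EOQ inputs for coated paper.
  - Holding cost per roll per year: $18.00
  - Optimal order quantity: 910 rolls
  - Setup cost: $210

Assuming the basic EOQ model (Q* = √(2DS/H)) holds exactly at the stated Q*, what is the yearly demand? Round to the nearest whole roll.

From Q* = √(2DS/H) ⇒ Q*² = 2DS/H.
D = Q²H / (2S) = 910² × 18 / (2 × 210) = 35,490.00

35,490 rolls per year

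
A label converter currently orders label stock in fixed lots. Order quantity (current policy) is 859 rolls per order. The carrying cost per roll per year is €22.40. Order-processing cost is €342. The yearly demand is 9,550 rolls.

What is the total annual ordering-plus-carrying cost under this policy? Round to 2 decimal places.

Orders/yr = 9,550/859 = 11.118; ordering cost = 11.118 × €342 = €3,802.21
Average inventory = 859/2 = 429.5; holding cost = 429.5 × €22.4 = €9,620.80
Total = €3,802.21 + €9,620.80 = €13,423.01

€13,423.01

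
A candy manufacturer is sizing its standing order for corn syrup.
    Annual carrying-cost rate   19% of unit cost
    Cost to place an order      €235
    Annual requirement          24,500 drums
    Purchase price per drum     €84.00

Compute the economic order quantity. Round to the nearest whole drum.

849 drums

H = i·C = 0.19 × €84 = €15.9600 per drum-year
Optimal lot size Q* = (2 × 24,500 × €235 / €15.96)^½ ≈ 849.41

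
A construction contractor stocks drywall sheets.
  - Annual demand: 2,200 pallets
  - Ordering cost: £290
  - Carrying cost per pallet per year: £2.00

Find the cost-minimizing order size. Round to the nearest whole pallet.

799 pallets

Q* = √(2·D·S / H) = √(2·2,200·290 / 2) = √638,000.0 ≈ 798.75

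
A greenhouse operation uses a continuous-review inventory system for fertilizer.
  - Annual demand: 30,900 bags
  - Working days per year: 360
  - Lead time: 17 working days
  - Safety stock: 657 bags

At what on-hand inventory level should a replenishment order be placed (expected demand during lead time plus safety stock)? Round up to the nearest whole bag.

2,117 bags

Daily demand d = 30,900 / 360 = 85.833 bags/day
Demand during lead time = 85.833 × 17 = 1,459.17
Reorder point = 1,459.17 + 657 = 2,116.17 → round up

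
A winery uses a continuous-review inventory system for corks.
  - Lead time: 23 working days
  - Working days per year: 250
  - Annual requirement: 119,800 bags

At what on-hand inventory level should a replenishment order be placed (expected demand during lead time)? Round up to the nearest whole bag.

Daily demand d = 119,800 / 250 = 479.200 bags/day
Demand during lead time = 479.200 × 23 = 11,021.60
Reorder point = 11,021.60 → round up

11,022 bags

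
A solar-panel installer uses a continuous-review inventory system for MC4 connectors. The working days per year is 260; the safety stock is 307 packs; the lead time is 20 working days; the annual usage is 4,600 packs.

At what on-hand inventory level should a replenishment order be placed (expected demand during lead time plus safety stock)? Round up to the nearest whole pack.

661 packs

Daily demand d = 4,600 / 260 = 17.692 packs/day
Demand during lead time = 17.692 × 20 = 353.85
Reorder point = 353.85 + 307 = 660.85 → round up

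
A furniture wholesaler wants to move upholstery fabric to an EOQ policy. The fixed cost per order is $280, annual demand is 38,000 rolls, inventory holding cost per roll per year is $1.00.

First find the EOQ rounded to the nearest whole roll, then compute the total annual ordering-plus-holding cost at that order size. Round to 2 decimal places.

$4,613.03

2DS/H = 2·38,000·280/1 = 21,280,000.00
EOQ = √21,280,000.00 ≈ 4,613.03 → Q = 4,613 rolls
Ordering: D/Q × S = 38,000/4,613 × $280 = $2,306.53
Holding:  Q/2 × H = 4,613/2 × $1 = $2,306.50
Total = $2,306.53 + $2,306.50 = $4,613.03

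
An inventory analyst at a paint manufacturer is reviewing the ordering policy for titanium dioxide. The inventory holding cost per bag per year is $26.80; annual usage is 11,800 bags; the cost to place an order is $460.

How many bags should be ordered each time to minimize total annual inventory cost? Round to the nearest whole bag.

636 bags

2DS/H = 2·11,800·460/26.8 = 405,074.63
EOQ = √405,074.63 ≈ 636.45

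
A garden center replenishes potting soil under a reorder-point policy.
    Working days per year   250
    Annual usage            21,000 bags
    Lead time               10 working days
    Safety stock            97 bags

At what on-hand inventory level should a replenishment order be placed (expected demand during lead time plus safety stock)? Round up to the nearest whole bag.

937 bags

Daily demand d = 21,000 / 250 = 84.000 bags/day
Demand during lead time = 84.000 × 10 = 840.00
Reorder point = 840.00 + 97 = 937.00 → round up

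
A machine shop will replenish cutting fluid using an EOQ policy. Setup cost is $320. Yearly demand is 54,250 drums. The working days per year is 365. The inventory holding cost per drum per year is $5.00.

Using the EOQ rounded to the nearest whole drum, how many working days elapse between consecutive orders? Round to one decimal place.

Optimal lot size Q* = (2 × 54,250 × $320 / $5)^½ ≈ 2,635.15 → Q = 2,635 drums
Days between orders = 365 / (D/Q) = 365 / 20.588 ≈ 17.729

17.7 days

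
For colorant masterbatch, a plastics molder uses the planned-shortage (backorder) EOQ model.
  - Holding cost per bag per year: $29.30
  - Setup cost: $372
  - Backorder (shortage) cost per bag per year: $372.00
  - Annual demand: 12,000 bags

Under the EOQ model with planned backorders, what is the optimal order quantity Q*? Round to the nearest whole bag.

573 bags

Q* = √(2DS/H) · √((H + b)/b)
   = √(2 × 12,000 × 372 / 29.3) · √((29.3 + 372) / 372)
   = 552.005 × 1.0386 ≈ 573.33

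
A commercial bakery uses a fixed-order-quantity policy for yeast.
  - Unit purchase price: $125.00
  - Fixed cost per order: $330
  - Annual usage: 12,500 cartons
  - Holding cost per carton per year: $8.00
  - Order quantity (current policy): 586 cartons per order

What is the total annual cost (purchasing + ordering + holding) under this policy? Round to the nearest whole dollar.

Orders/yr = 12,500/586 = 21.331; ordering cost = 21.331 × $330 = $7,039.25
Average inventory = 586/2 = 293; holding cost = 293 × $8 = $2,344.00
Purchase cost = D·C = 12,500 × 125 = $1,562,500.00
Total = $7,039.25 + $2,344.00 + $1,562,500.00 = $1,571,883.25

$1,571,883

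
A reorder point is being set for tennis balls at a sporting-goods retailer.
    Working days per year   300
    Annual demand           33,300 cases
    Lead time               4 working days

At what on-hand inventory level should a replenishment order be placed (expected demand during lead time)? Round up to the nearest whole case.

444 cases

Daily demand d = 33,300 / 300 = 111.000 cases/day
Demand during lead time = 111.000 × 4 = 444.00
Reorder point = 444.00 → round up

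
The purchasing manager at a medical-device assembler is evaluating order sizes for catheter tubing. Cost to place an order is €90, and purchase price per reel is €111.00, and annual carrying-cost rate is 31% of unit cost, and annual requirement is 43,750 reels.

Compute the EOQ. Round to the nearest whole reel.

H = i·C = 0.31 × €111 = €34.4100 per reel-year
Q* = √(2·D·S / H) = √(2·43,750·90 / 34.41) = √228,857.9 ≈ 478.39

478 reels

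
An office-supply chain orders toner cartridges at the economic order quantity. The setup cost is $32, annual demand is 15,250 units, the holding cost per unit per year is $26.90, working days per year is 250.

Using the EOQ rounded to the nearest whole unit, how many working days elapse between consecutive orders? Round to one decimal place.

3.1 days

Optimal lot size Q* = (2 × 15,250 × $32 / $26.9)^½ ≈ 190.48 → Q = 190 units
Cycle time = (working days × Q)/D = (250 × 190) / 15,250 = 3.115 days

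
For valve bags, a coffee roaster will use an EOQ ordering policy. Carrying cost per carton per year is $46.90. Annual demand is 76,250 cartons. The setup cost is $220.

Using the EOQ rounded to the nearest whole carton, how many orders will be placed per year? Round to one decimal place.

2DS/H = 2·76,250·220/46.9 = 715,351.81
EOQ = √715,351.81 ≈ 845.78 → Q = 846
N = D/Q = 76,250/846 ≈ 90.130 orders/yr

90.1 orders per year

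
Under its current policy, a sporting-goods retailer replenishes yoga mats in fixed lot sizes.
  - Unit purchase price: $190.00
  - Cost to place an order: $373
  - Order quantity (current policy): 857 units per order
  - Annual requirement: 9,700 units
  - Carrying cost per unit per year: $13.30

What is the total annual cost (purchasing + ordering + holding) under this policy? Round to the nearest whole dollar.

Ordering: D/Q × S = 9,700/857 × $373 = $4,221.82
Holding:  Q/2 × H = 857/2 × $13.3 = $5,699.05
Purchase cost = D·C = 9,700 × 190 = $1,843,000.00
Total = $4,221.82 + $5,699.05 + $1,843,000.00 = $1,852,920.87

$1,852,921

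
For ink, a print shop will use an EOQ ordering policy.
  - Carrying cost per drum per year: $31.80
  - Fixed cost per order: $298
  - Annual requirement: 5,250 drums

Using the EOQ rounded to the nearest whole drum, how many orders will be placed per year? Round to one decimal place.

16.7 orders per year

Optimal lot size Q* = (2 × 5,250 × $298 / $31.8)^½ ≈ 313.68 → Q = 314
N = D/Q = 5,250/314 ≈ 16.720 orders/yr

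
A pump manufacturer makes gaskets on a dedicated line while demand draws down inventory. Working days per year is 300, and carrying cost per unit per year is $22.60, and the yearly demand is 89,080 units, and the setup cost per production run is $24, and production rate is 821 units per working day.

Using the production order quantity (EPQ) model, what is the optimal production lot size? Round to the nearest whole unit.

Daily demand d = 89,080/300 = 296.933; p = 821; 1 − d/p = 0.63833
EPQ = √(2DS / (H(1 − d/p)))
    = √(2 × 89,080 × 24 / (22.6 × 0.63833)) ≈ 544.42

544 units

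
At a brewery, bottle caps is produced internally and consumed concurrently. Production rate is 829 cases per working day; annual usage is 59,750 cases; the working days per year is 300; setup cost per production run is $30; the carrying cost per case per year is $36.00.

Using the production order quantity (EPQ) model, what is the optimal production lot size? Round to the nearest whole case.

d = 59,750/300 = 199.1667 cases/day;  effective holding cost H(1 − d/p) = 36·(1 − 199.1667/829) = 27.35103
Q* = √(2DS / H_eff) = √(2·59,750·30 / 27.35103) ≈ 362.04

362 cases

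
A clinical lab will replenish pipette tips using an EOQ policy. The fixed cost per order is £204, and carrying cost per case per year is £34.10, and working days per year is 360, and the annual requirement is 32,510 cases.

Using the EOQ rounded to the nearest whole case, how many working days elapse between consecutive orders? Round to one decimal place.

Q* = √(2·D·S / H) = √(2·32,510·204 / 34.1) = √388,976.0 ≈ 623.68 → Q = 624 cases
T = Q/D × 360 days = 624/32,510 × 360 = 6.910 days

6.9 days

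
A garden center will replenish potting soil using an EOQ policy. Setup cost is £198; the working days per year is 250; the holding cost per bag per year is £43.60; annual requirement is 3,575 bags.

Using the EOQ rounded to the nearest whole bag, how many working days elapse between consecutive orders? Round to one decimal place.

12.6 days

2DS/H = 2·3,575·198/43.6 = 32,470.18
EOQ = √32,470.18 ≈ 180.19 → Q = 180 bags
Cycle time = (working days × Q)/D = (250 × 180) / 3,575 = 12.587 days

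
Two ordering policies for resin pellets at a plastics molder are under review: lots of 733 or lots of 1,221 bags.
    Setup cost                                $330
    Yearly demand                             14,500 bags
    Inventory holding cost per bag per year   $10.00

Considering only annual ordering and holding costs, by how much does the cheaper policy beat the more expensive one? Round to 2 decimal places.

Annual cost at Q: ordering D·S/Q plus holding Q·H/2.
TC(733) = (14,500/733)×330 + (733/2)×10 = $10,192.97
TC(1,221) = (14,500/1,221)×330 + (1,221/2)×10 = $10,023.92
|ΔTC| = |$10,192.97 − $10,023.92| = $169.05

$169.05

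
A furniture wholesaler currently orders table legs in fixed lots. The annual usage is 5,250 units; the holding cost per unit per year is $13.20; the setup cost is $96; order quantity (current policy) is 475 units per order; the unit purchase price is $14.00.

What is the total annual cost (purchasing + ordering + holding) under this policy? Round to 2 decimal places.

$77,696.05

Annual ordering cost = (D/Q)·S = (5,250/475) × 96 = $1,061.05
Annual holding cost  = (Q/2)·H = (475/2) × 13.2 = $3,135.00
Purchase cost = D·C = 5,250 × 14 = $73,500.00
Total = $1,061.05 + $3,135.00 + $73,500.00 = $77,696.05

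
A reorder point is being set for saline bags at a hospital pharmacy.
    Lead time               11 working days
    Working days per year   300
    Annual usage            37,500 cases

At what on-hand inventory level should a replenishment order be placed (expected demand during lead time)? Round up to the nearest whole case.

1,375 cases

Daily demand d = 37,500 / 300 = 125.000 cases/day
Demand during lead time = 125.000 × 11 = 1,375.00
Reorder point = 1,375.00 → round up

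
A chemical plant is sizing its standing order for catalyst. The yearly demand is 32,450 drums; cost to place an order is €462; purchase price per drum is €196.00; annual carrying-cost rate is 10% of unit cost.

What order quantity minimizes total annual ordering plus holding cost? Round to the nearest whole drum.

1,237 drums

Holding cost per drum per year: H = 10% × €196 = €19.6000
Q* = √(2·D·S / H) = √(2·32,450·462 / 19.6) = √1,529,785.7 ≈ 1,236.85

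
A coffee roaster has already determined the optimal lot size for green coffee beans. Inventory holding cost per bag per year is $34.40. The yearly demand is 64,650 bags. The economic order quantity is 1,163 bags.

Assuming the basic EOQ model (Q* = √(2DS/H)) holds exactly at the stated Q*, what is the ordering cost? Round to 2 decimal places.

EOQ relation: Q² = 2DS/H, so rearrange for the unknown.
S = Q²H / (2D) = 1,163² × 34.4 / (2 × 64,650) = 359.8482

$359.85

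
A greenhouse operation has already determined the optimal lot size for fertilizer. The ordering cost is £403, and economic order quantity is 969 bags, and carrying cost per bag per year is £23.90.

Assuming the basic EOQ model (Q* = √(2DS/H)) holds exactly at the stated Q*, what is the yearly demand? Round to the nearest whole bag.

Since Q* = (2DS/H)^½, squaring gives Q*²·H = 2DS.
D = Q²H / (2S) = 969² × 23.9 / (2 × 403) = 27,842.64

27,843 bags per year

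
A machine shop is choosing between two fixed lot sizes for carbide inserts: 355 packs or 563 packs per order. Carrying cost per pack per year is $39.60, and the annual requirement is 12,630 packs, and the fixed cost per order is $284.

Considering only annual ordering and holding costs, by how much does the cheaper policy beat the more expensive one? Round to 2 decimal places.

$385.48

For each Q, cost = (D/Q)·S + (Q/2)·H.
TC(355) = (12,630/355)×284 + (355/2)×39.6 = $17,133.00
TC(563) = (12,630/563)×284 + (563/2)×39.6 = $17,518.48
Lots of 355 are cheaper by $385.48.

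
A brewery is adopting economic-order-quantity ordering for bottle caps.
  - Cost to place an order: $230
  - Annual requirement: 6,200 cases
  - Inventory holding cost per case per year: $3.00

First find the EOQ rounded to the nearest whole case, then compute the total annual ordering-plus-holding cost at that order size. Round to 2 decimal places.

$2,925.06

EOQ = √(2DS/H) = √(2 × 6,200 × 230 / 3)
    = √(950,666.67) ≈ 975.02 → Q = 975 cases
Orders/yr = 6,200/975 = 6.359; ordering cost = 6.359 × $230 = $1,462.56
Average inventory = 975/2 = 487.5; holding cost = 487.5 × $3 = $1,462.50
Total = $1,462.56 + $1,462.50 = $2,925.06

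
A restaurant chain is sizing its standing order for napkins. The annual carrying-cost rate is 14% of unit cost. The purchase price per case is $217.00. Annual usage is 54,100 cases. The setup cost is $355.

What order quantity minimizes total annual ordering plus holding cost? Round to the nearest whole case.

1,124 cases

Carrying cost H = $217 × 14% = $30.3800/case/yr
EOQ = √(2DS/H) = √(2 × 54,100 × 355 / 30.38)
    = √(1,264,351.55) ≈ 1,124.43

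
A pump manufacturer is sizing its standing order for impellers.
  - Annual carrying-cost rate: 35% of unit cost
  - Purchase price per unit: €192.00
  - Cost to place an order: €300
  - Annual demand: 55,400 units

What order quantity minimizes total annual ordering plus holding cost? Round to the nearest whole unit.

703 units

H = i·C = 0.35 × €192 = €67.2000 per unit-year
Q* = √(2·D·S / H) = √(2·55,400·300 / 67.2) = √494,642.9 ≈ 703.31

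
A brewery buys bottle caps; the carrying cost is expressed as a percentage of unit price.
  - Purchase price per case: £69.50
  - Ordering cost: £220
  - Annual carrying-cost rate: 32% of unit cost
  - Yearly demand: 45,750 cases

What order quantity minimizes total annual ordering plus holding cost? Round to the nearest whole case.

Carrying cost H = £69.5 × 32% = £22.2400/case/yr
2DS/H = 2·45,750·220/22.24 = 905,125.90
EOQ = √905,125.90 ≈ 951.38

951 cases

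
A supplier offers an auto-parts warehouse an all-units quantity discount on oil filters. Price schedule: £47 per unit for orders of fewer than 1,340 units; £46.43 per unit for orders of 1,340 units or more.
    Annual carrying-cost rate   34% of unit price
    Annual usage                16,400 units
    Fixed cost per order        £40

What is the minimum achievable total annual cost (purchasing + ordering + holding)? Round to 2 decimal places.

H₁ = 34%×£47 = £15.9800;  H₂ = 34%×£46.43 = £15.7862
EOQ₁ = √(2×16,400×40/15.9800) = 286.54  (< 1,340, feasible at tier 1)
EOQ₂ = √(2×16,400×40/15.7862) = 288.29  (< 1,340 → use Q = 1,340 at tier-2 price)
TC(tier 1 (EOQ₁), Q≈286.5) = £775,378.84
TC(tier 2, Q≈1,340.0) = £772,518.31
Minimum at tier 2: £772,518.31

£772,518.31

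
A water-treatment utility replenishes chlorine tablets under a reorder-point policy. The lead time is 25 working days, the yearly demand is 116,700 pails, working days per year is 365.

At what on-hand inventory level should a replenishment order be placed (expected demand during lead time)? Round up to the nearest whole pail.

Daily demand d = 116,700 / 365 = 319.726 pails/day
Demand during lead time = 319.726 × 25 = 7,993.15
Reorder point = 7,993.15 → round up

7,994 pails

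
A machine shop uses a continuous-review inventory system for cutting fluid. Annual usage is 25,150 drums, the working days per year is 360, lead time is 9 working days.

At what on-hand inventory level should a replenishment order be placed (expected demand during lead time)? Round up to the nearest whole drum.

Daily demand d = 25,150 / 360 = 69.861 drums/day
Demand during lead time = 69.861 × 9 = 628.75
Reorder point = 628.75 → round up

629 drums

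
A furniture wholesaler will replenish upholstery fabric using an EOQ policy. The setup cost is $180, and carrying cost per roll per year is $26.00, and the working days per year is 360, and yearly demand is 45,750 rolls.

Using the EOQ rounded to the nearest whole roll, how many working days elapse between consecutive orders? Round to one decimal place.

6.3 days

2DS/H = 2·45,750·180/26 = 633,461.54
EOQ = √633,461.54 ≈ 795.90 → Q = 796 rolls
T = Q/D × 360 days = 796/45,750 × 360 = 6.264 days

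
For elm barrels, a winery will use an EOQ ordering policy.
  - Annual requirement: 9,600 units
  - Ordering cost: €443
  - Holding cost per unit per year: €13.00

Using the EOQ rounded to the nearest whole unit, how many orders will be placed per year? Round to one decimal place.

Optimal lot size Q* = (2 × 9,600 × €443 / €13)^½ ≈ 808.87 → Q = 809
Orders per year = D/Q = 9,600 / 809 = 11.867

11.9 orders per year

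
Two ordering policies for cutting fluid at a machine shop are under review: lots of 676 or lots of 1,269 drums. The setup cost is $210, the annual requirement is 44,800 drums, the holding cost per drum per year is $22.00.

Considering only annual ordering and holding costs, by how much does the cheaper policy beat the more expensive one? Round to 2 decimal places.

$19.55

For each Q, cost = (D/Q)·S + (Q/2)·H.
TC(676) = (44,800/676)×210 + (676/2)×22 = $21,353.16
TC(1,269) = (44,800/1,269)×210 + (1,269/2)×22 = $21,372.71
Cheaper: Q = 676.  Difference = $19.55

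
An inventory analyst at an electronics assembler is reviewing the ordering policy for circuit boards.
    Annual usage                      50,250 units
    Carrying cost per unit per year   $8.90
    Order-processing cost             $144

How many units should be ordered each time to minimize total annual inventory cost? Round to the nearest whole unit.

Optimal lot size Q* = (2 × 50,250 × $144 / $8.9)^½ ≈ 1,275.17

1,275 units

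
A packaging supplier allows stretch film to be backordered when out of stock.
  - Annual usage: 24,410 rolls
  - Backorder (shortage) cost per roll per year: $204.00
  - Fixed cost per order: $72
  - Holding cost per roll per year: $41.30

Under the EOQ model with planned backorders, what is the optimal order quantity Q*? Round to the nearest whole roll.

320 rolls

Q* = √(2DS/H) · √((H + b)/b)
   = √(2 × 24,410 × 72 / 41.3) · √((41.3 + 204) / 204)
   = 291.736 × 1.0966 ≈ 319.91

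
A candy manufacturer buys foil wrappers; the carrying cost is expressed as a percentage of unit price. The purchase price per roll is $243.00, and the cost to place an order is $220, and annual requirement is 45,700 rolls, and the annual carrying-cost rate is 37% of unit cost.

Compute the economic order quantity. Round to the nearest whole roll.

Holding cost per roll per year: H = 37% × $243 = $89.9100
Q* = √(2·D·S / H) = √(2·45,700·220 / 89.91) = √223,645.9 ≈ 472.91

473 rolls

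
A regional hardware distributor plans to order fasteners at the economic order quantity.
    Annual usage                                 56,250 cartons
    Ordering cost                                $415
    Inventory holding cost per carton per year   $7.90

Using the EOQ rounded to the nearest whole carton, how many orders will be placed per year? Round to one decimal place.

2DS/H = 2·56,250·415/7.9 = 5,909,810.13
EOQ = √5,909,810.13 ≈ 2,431.01 → Q = 2,431
N = D/Q = 56,250/2,431 ≈ 23.139 orders/yr

23.1 orders per year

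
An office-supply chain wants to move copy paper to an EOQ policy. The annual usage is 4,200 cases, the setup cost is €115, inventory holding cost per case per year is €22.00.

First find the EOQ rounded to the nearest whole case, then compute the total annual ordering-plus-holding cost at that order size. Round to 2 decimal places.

€4,610.00

Q* = √(2·D·S / H) = √(2·4,200·115 / 22) = √43,909.1 ≈ 209.54 → Q = 210 cases
Ordering: D/Q × S = 4,200/210 × €115 = €2,300.00
Holding:  Q/2 × H = 210/2 × €22 = €2,310.00
Total = €2,300.00 + €2,310.00 = €4,610.00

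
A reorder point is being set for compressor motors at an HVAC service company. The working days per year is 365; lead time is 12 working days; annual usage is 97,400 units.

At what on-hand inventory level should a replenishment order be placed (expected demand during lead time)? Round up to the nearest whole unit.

Daily demand d = 97,400 / 365 = 266.849 units/day
Demand during lead time = 266.849 × 12 = 3,202.19
Reorder point = 3,202.19 → round up

3,203 units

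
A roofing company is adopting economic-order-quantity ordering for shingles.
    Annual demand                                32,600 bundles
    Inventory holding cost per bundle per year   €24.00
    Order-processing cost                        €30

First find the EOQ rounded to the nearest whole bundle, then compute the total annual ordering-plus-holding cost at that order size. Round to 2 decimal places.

2DS/H = 2·32,600·30/24 = 81,500.00
EOQ = √81,500.00 ≈ 285.48 → Q = 285 bundles
Annual ordering cost = (D/Q)·S = (32,600/285) × 30 = €3,431.58
Annual holding cost  = (Q/2)·H = (285/2) × 24 = €3,420.00
Total = €3,431.58 + €3,420.00 = €6,851.58

€6,851.58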